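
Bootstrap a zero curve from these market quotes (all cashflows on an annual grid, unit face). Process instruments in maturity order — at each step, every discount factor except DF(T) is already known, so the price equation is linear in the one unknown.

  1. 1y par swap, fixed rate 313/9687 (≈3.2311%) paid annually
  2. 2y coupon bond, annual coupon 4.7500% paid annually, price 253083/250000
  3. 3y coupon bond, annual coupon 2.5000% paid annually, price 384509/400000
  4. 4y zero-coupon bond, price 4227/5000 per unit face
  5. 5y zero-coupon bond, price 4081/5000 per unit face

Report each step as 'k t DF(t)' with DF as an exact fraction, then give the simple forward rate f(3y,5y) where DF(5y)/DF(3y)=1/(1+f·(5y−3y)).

1 1 9687/10000
2 2 369/400
3 3 8917/10000
4 4 4227/5000
5 5 4081/5000
f(3y,5y) = ((8917/10000)/(4081/5000) − 1)/(2) = 755/16324 ≈ 4.6251%

step 1 [1y] swap r/1=313/9687: DF=(1 − 313/9687·(0))/(1+313/9687) = 9687/10000 ≈ 0.968700
step 2 [2y] bond c/1=19/400: DF=(253083/250000 − 19/400·(0.968700))/(1+19/400) = 369/400 ≈ 0.922500
step 3 [3y] bond c/1=1/40: DF=(384509/400000 − 1/40·(0.968700+0.922500))/(1+1/40) = 8917/10000 ≈ 0.891700
step 4 [4y] zero: DF = P = 4227/5000 ≈ 0.845400
step 5 [5y] zero: DF = P = 4081/5000 ≈ 0.816200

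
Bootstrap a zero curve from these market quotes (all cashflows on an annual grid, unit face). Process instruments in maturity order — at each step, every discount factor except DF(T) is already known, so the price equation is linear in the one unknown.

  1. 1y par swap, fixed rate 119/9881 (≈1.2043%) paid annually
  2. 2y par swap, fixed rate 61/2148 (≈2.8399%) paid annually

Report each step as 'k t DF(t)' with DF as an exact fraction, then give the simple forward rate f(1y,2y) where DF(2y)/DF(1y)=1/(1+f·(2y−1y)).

1 1 9881/10000
2 2 9451/10000
f(1y,2y) = ((9881/10000)/(9451/10000) − 1)/(1) = 430/9451 ≈ 4.5498%

step 1 [1y] swap r/1=119/9881: DF=(1 − 119/9881·(0))/(1+119/9881) = 9881/10000 ≈ 0.988100
step 2 [2y] swap r/1=61/2148: DF=(1 − 61/2148·(0.988100))/(1+61/2148) = 9451/10000 ≈ 0.945100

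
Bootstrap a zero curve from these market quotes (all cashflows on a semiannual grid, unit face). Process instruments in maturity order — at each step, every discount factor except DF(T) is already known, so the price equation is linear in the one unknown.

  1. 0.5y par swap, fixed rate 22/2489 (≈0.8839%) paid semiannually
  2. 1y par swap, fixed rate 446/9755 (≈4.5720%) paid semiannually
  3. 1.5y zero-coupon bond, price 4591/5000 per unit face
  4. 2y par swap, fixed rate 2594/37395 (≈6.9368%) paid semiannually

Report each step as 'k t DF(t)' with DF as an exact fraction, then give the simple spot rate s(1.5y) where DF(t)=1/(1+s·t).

step 1 [0.5y] swap r/2=11/2489: DF=(1 − 11/2489·(0))/(1+11/2489) = 2489/2500 ≈ 0.995600
step 2 [1y] swap r/2=223/9755: DF=(1 − 223/9755·(0.995600))/(1+223/9755) = 4777/5000 ≈ 0.955400
step 3 [1.5y] zero: DF = P = 4591/5000 ≈ 0.918200
step 4 [2y] swap r/2=1297/37395: DF=(1 − 1297/37395·(0.995600+0.955400+0.918200))/(1+1297/37395) = 8703/10000 ≈ 0.870300

1 1/2 2489/2500
2 1 4777/5000
3 3/2 4591/5000
4 2 8703/10000
s(1.5y) = (1/(4591/5000) − 1)/(3/2) = 818/13773 ≈ 5.9392%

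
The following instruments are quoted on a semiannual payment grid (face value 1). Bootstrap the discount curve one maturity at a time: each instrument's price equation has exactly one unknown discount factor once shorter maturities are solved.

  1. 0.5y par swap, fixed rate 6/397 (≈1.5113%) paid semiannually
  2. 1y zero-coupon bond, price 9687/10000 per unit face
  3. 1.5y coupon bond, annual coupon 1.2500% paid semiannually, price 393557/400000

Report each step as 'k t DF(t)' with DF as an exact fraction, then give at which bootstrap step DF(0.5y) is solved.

1 1/2 397/400
2 1 9687/10000
3 3/2 1207/1250
DF(0.5y) is solved at step 1

step 1 [0.5y] swap r/2=3/397: DF=(1 − 3/397·(0))/(1+3/397) = 397/400 ≈ 0.992500
step 2 [1y] zero: DF = P = 9687/10000 ≈ 0.968700
step 3 [1.5y] bond c/2=1/160: DF=(393557/400000 − 1/160·(0.992500+0.968700))/(1+1/160) = 1207/1250 ≈ 0.965600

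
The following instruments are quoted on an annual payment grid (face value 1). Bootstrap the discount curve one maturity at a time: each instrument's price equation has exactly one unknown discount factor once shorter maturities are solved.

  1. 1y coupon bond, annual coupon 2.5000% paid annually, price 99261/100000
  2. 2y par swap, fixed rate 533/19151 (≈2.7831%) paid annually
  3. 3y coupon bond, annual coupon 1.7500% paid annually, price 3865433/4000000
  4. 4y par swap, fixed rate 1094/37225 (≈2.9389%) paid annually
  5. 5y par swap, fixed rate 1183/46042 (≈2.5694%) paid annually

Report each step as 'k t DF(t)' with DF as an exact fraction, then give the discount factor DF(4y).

1 1 2421/2500
2 2 9467/10000
3 3 573/625
4 4 4453/5000
5 5 8817/10000
DF(4y) = 4453/5000 ≈ 0.890600

step 1 [1y] bond c/1=1/40: DF=(99261/100000 − 1/40·(0))/(1+1/40) = 2421/2500 ≈ 0.968400
step 2 [2y] swap r/1=533/19151: DF=(1 − 533/19151·(0.968400))/(1+533/19151) = 9467/10000 ≈ 0.946700
step 3 [3y] bond c/1=7/400: DF=(3865433/4000000 − 7/400·(0.968400+0.946700))/(1+7/400) = 573/625 ≈ 0.916800
step 4 [4y] swap r/1=1094/37225: DF=(1 − 1094/37225·(0.968400+0.946700+0.916800))/(1+1094/37225) = 4453/5000 ≈ 0.890600
step 5 [5y] swap r/1=1183/46042: DF=(1 − 1183/46042·(0.968400+0.946700+0.916800+0.890600))/(1+1183/46042) = 8817/10000 ≈ 0.881700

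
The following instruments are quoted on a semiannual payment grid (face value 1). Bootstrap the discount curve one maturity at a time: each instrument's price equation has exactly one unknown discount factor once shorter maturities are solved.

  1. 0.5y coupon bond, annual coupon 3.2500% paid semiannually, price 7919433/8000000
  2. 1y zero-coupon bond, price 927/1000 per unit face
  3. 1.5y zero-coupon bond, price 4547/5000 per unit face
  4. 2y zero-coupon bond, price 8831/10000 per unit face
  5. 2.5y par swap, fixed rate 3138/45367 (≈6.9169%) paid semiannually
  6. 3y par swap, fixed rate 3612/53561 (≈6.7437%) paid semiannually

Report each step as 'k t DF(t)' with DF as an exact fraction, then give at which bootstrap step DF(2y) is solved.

1 1/2 9741/10000
2 1 927/1000
3 3/2 4547/5000
4 2 8831/10000
5 5/2 8431/10000
6 3 4097/5000
DF(2y) is solved at step 4

step 1 [0.5y] bond c/2=13/800: DF=(7919433/8000000 − 13/800·(0))/(1+13/800) = 9741/10000 ≈ 0.974100
step 2 [1y] zero: DF = P = 927/1000 ≈ 0.927000
step 3 [1.5y] zero: DF = P = 4547/5000 ≈ 0.909400
step 4 [2y] zero: DF = P = 8831/10000 ≈ 0.883100
step 5 [2.5y] swap r/2=1569/45367: DF=(1 − 1569/45367·(0.974100+0.927000+0.909400+0.883100))/(1+1569/45367) = 8431/10000 ≈ 0.843100
step 6 [3y] swap r/2=1806/53561: DF=(1 − 1806/53561·(0.974100+0.927000+0.909400+0.883100+0.843100))/(1+1806/53561) = 4097/5000 ≈ 0.819400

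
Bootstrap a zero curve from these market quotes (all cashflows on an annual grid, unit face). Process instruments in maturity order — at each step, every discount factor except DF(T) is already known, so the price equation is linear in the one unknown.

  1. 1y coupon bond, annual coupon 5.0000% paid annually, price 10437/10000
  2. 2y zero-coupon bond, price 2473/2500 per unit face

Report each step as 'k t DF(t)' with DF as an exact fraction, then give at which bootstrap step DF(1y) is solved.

step 1 [1y] bond c/1=1/20: DF=(10437/10000 − 1/20·(0))/(1+1/20) = 497/500 ≈ 0.994000
step 2 [2y] zero: DF = P = 2473/2500 ≈ 0.989200

1 1 497/500
2 2 2473/2500
DF(1y) is solved at step 1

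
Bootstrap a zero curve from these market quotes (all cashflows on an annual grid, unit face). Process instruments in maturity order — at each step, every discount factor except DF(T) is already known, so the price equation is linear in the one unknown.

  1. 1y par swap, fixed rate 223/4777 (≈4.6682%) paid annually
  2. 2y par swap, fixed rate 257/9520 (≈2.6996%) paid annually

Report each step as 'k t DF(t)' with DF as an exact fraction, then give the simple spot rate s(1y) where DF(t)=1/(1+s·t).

step 1 [1y] swap r/1=223/4777: DF=(1 − 223/4777·(0))/(1+223/4777) = 4777/5000 ≈ 0.955400
step 2 [2y] swap r/1=257/9520: DF=(1 − 257/9520·(0.955400))/(1+257/9520) = 4743/5000 ≈ 0.948600

1 1 4777/5000
2 2 4743/5000
s(1y) = (1/(4777/5000) − 1)/(1) = 223/4777 ≈ 4.6682%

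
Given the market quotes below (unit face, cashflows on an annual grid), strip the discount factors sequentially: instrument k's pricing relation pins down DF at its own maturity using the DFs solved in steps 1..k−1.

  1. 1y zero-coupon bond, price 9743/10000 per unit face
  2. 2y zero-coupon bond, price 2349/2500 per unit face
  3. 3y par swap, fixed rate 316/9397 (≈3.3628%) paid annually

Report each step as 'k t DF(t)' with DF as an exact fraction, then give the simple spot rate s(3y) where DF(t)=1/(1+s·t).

step 1 [1y] zero: DF = P = 9743/10000 ≈ 0.974300
step 2 [2y] zero: DF = P = 2349/2500 ≈ 0.939600
step 3 [3y] swap r/1=316/9397: DF=(1 − 316/9397·(0.974300+0.939600))/(1+316/9397) = 2263/2500 ≈ 0.905200

1 1 9743/10000
2 2 2349/2500
3 3 2263/2500
s(3y) = (1/(2263/2500) − 1)/(3) = 79/2263 ≈ 3.4909%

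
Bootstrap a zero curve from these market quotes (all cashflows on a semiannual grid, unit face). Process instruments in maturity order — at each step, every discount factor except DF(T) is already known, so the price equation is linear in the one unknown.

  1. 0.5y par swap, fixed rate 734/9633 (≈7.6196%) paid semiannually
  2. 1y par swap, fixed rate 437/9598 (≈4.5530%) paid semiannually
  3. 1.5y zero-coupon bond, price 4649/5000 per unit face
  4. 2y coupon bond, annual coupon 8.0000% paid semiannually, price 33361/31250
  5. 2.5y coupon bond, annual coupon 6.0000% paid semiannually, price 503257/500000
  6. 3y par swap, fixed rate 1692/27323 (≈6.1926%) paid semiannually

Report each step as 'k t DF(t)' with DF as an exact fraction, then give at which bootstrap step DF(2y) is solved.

1 1/2 9633/10000
2 1 9563/10000
3 3/2 4649/5000
4 2 9169/10000
5 5/2 347/400
6 3 2077/2500
DF(2y) is solved at step 4

step 1 [0.5y] swap r/2=367/9633: DF=(1 − 367/9633·(0))/(1+367/9633) = 9633/10000 ≈ 0.963300
step 2 [1y] swap r/2=437/19196: DF=(1 − 437/19196·(0.963300))/(1+437/19196) = 9563/10000 ≈ 0.956300
step 3 [1.5y] zero: DF = P = 4649/5000 ≈ 0.929800
step 4 [2y] bond c/2=1/25: DF=(33361/31250 − 1/25·(0.963300+0.956300+0.929800))/(1+1/25) = 9169/10000 ≈ 0.916900
step 5 [2.5y] bond c/2=3/100: DF=(503257/500000 − 3/100·(0.963300+0.956300+0.929800+0.916900))/(1+3/100) = 347/400 ≈ 0.867500
step 6 [3y] swap r/2=846/27323: DF=(1 − 846/27323·(0.963300+0.956300+0.929800+0.916900+0.867500))/(1+846/27323) = 2077/2500 ≈ 0.830800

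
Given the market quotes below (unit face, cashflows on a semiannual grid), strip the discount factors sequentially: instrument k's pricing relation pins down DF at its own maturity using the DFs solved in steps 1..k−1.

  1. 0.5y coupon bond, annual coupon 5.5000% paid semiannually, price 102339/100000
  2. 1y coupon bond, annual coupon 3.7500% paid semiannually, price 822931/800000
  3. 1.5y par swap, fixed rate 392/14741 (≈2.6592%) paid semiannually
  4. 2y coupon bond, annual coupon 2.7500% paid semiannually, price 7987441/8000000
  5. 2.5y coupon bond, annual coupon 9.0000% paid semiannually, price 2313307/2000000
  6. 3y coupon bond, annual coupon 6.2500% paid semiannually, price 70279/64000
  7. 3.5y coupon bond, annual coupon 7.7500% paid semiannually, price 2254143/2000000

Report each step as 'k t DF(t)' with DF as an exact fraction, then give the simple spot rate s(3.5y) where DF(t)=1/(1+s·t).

1 1/2 249/250
2 1 4957/5000
3 3/2 1201/1250
4 2 9449/10000
5 5/2 587/625
6 3 574/625
7 7/2 1741/2000
s(3.5y) = (1/(1741/2000) − 1)/(7/2) = 74/1741 ≈ 4.2504%

step 1 [0.5y] bond c/2=11/400: DF=(102339/100000 − 11/400·(0))/(1+11/400) = 249/250 ≈ 0.996000
step 2 [1y] bond c/2=3/160: DF=(822931/800000 − 3/160·(0.996000))/(1+3/160) = 4957/5000 ≈ 0.991400
step 3 [1.5y] swap r/2=196/14741: DF=(1 − 196/14741·(0.996000+0.991400))/(1+196/14741) = 1201/1250 ≈ 0.960800
step 4 [2y] bond c/2=11/800: DF=(7987441/8000000 − 11/800·(0.996000+0.991400+0.960800))/(1+11/800) = 9449/10000 ≈ 0.944900
step 5 [2.5y] bond c/2=9/200: DF=(2313307/2000000 − 9/200·(0.996000+0.991400+0.960800+0.944900))/(1+9/200) = 587/625 ≈ 0.939200
step 6 [3y] bond c/2=1/32: DF=(70279/64000 − 1/32·(0.996000+0.991400+0.960800+0.944900+0.939200))/(1+1/32) = 574/625 ≈ 0.918400
step 7 [3.5y] bond c/2=31/800: DF=(2254143/2000000 − 31/800·(0.996000+0.991400+0.960800+0.944900+0.939200+0.918400))/(1+31/800) = 1741/2000 ≈ 0.870500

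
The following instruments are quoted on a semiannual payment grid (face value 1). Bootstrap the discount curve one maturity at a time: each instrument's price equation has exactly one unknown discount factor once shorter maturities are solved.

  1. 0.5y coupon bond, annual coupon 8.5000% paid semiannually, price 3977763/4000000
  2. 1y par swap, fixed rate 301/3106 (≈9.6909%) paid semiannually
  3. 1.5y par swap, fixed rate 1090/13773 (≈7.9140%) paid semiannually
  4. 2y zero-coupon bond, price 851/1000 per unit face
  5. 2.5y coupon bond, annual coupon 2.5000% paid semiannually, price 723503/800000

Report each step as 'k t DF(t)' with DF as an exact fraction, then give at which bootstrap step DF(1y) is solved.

1 1/2 9539/10000
2 1 9097/10000
3 3/2 891/1000
4 2 851/1000
5 5/2 8487/10000
DF(1y) is solved at step 2

step 1 [0.5y] bond c/2=17/400: DF=(3977763/4000000 − 17/400·(0))/(1+17/400) = 9539/10000 ≈ 0.953900
step 2 [1y] swap r/2=301/6212: DF=(1 − 301/6212·(0.953900))/(1+301/6212) = 9097/10000 ≈ 0.909700
step 3 [1.5y] swap r/2=545/13773: DF=(1 − 545/13773·(0.953900+0.909700))/(1+545/13773) = 891/1000 ≈ 0.891000
step 4 [2y] zero: DF = P = 851/1000 ≈ 0.851000
step 5 [2.5y] bond c/2=1/80: DF=(723503/800000 − 1/80·(0.953900+0.909700+0.891000+0.851000))/(1+1/80) = 8487/10000 ≈ 0.848700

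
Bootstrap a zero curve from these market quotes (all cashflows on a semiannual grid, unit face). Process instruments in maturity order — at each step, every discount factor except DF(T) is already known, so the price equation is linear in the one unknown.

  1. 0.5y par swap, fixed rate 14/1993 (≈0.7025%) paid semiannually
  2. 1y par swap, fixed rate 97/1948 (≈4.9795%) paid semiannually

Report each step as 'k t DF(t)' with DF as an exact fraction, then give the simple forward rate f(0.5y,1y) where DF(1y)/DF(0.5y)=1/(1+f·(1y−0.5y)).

1 1/2 1993/2000
2 1 1903/2000
f(0.5y,1y) = ((1993/2000)/(1903/2000) − 1)/(1/2) = 180/1903 ≈ 9.4587%

step 1 [0.5y] swap r/2=7/1993: DF=(1 − 7/1993·(0))/(1+7/1993) = 1993/2000 ≈ 0.996500
step 2 [1y] swap r/2=97/3896: DF=(1 − 97/3896·(0.996500))/(1+97/3896) = 1903/2000 ≈ 0.951500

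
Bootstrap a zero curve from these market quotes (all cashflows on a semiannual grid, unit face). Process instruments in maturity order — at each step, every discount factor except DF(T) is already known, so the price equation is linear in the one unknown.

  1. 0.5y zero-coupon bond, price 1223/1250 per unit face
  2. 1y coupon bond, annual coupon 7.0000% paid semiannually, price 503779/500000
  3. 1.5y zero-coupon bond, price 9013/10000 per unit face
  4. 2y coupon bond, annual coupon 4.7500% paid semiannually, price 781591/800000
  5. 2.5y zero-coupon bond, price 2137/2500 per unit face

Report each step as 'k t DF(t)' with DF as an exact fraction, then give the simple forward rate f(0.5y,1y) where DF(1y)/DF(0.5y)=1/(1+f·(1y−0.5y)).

1 1/2 1223/1250
2 1 2351/2500
3 3/2 9013/10000
4 2 8889/10000
5 5/2 2137/2500
f(0.5y,1y) = ((1223/1250)/(2351/2500) − 1)/(1/2) = 190/2351 ≈ 8.0817%

step 1 [0.5y] zero: DF = P = 1223/1250 ≈ 0.978400
step 2 [1y] bond c/2=7/200: DF=(503779/500000 − 7/200·(0.978400))/(1+7/200) = 2351/2500 ≈ 0.940400
step 3 [1.5y] zero: DF = P = 9013/10000 ≈ 0.901300
step 4 [2y] bond c/2=19/800: DF=(781591/800000 − 19/800·(0.978400+0.940400+0.901300))/(1+19/800) = 8889/10000 ≈ 0.888900
step 5 [2.5y] zero: DF = P = 2137/2500 ≈ 0.854800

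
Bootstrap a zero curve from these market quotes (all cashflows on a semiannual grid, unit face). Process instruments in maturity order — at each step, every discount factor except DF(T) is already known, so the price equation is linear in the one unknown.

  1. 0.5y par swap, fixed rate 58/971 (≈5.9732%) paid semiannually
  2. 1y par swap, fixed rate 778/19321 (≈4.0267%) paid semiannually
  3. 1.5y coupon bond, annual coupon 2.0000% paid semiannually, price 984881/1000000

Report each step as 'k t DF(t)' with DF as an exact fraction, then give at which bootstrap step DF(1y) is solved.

step 1 [0.5y] swap r/2=29/971: DF=(1 − 29/971·(0))/(1+29/971) = 971/1000 ≈ 0.971000
step 2 [1y] swap r/2=389/19321: DF=(1 − 389/19321·(0.971000))/(1+389/19321) = 9611/10000 ≈ 0.961100
step 3 [1.5y] bond c/2=1/100: DF=(984881/1000000 − 1/100·(0.971000+0.961100))/(1+1/100) = 239/250 ≈ 0.956000

1 1/2 971/1000
2 1 9611/10000
3 3/2 239/250
DF(1y) is solved at step 2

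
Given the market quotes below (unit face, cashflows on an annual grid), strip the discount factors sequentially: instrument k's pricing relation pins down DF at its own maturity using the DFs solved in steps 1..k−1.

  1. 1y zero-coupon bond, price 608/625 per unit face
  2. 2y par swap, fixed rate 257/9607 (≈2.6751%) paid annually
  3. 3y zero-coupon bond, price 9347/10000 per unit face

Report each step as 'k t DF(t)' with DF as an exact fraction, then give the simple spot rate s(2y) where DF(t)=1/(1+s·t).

1 1 608/625
2 2 4743/5000
3 3 9347/10000
s(2y) = (1/(4743/5000) − 1)/(2) = 257/9486 ≈ 2.7093%

step 1 [1y] zero: DF = P = 608/625 ≈ 0.972800
step 2 [2y] swap r/1=257/9607: DF=(1 − 257/9607·(0.972800))/(1+257/9607) = 4743/5000 ≈ 0.948600
step 3 [3y] zero: DF = P = 9347/10000 ≈ 0.934700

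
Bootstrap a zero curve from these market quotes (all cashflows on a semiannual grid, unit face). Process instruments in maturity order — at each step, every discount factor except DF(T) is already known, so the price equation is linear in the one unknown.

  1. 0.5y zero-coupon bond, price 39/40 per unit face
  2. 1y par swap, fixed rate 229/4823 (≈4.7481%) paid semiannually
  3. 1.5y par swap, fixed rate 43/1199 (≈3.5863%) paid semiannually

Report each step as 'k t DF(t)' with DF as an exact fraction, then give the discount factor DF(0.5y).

step 1 [0.5y] zero: DF = P = 39/40 ≈ 0.975000
step 2 [1y] swap r/2=229/9646: DF=(1 − 229/9646·(0.975000))/(1+229/9646) = 4771/5000 ≈ 0.954200
step 3 [1.5y] swap r/2=43/2398: DF=(1 − 43/2398·(0.975000+0.954200))/(1+43/2398) = 2371/2500 ≈ 0.948400

1 1/2 39/40
2 1 4771/5000
3 3/2 2371/2500
DF(0.5y) = 39/40 ≈ 0.975000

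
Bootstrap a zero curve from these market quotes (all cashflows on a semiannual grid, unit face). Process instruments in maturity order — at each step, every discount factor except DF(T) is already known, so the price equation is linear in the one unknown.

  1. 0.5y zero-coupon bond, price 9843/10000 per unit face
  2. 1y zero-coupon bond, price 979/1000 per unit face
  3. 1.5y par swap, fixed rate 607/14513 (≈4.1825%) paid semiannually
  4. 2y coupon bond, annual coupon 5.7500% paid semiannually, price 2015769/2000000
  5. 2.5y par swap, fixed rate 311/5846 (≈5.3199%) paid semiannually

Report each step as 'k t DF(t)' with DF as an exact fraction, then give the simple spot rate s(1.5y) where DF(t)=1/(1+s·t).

1 1/2 9843/10000
2 1 979/1000
3 3/2 9393/10000
4 2 4493/5000
5 5/2 2189/2500
s(1.5y) = (1/(9393/10000) − 1)/(3/2) = 1214/28179 ≈ 4.3082%

step 1 [0.5y] zero: DF = P = 9843/10000 ≈ 0.984300
step 2 [1y] zero: DF = P = 979/1000 ≈ 0.979000
step 3 [1.5y] swap r/2=607/29026: DF=(1 − 607/29026·(0.984300+0.979000))/(1+607/29026) = 9393/10000 ≈ 0.939300
step 4 [2y] bond c/2=23/800: DF=(2015769/2000000 − 23/800·(0.984300+0.979000+0.939300))/(1+23/800) = 4493/5000 ≈ 0.898600
step 5 [2.5y] swap r/2=311/11692: DF=(1 − 311/11692·(0.984300+0.979000+0.939300+0.898600))/(1+311/11692) = 2189/2500 ≈ 0.875600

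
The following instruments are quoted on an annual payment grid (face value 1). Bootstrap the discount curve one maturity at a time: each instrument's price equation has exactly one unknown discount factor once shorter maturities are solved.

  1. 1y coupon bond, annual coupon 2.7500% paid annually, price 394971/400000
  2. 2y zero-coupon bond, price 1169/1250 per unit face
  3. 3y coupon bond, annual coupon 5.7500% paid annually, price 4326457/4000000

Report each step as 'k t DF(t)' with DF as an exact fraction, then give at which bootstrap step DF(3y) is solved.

1 1 961/1000
2 2 1169/1250
3 3 9197/10000
DF(3y) is solved at step 3

step 1 [1y] bond c/1=11/400: DF=(394971/400000 − 11/400·(0))/(1+11/400) = 961/1000 ≈ 0.961000
step 2 [2y] zero: DF = P = 1169/1250 ≈ 0.935200
step 3 [3y] bond c/1=23/400: DF=(4326457/4000000 − 23/400·(0.961000+0.935200))/(1+23/400) = 9197/10000 ≈ 0.919700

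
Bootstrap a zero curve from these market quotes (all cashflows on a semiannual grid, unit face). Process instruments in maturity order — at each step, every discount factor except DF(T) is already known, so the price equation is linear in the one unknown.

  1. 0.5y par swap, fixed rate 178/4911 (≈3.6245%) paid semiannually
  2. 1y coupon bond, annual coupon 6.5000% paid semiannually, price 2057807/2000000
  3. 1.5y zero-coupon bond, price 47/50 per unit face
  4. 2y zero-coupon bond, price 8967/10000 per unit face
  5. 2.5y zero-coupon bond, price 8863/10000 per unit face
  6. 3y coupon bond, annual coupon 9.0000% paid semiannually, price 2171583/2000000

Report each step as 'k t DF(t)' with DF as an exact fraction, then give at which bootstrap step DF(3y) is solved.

1 1/2 4911/5000
2 1 1207/1250
3 3/2 47/50
4 2 8967/10000
5 5/2 8863/10000
6 3 8379/10000
DF(3y) is solved at step 6

step 1 [0.5y] swap r/2=89/4911: DF=(1 − 89/4911·(0))/(1+89/4911) = 4911/5000 ≈ 0.982200
step 2 [1y] bond c/2=13/400: DF=(2057807/2000000 − 13/400·(0.982200))/(1+13/400) = 1207/1250 ≈ 0.965600
step 3 [1.5y] zero: DF = P = 47/50 ≈ 0.940000
step 4 [2y] zero: DF = P = 8967/10000 ≈ 0.896700
step 5 [2.5y] zero: DF = P = 8863/10000 ≈ 0.886300
step 6 [3y] bond c/2=9/200: DF=(2171583/2000000 − 9/200·(0.982200+0.965600+0.940000+0.896700+0.886300))/(1+9/200) = 8379/10000 ≈ 0.837900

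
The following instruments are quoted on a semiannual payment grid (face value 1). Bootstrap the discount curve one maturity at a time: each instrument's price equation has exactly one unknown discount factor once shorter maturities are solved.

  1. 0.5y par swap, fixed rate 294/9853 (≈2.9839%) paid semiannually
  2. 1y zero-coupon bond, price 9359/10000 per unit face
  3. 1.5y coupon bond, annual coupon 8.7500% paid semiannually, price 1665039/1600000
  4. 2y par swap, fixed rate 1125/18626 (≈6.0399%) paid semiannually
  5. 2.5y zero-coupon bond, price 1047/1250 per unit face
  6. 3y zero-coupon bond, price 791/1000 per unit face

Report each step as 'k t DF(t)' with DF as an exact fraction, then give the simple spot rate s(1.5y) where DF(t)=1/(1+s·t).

1 1/2 9853/10000
2 1 9359/10000
3 3/2 1833/2000
4 2 71/80
5 5/2 1047/1250
6 3 791/1000
s(1.5y) = (1/(1833/2000) − 1)/(3/2) = 334/5499 ≈ 6.0738%

step 1 [0.5y] swap r/2=147/9853: DF=(1 − 147/9853·(0))/(1+147/9853) = 9853/10000 ≈ 0.985300
step 2 [1y] zero: DF = P = 9359/10000 ≈ 0.935900
step 3 [1.5y] bond c/2=7/160: DF=(1665039/1600000 − 7/160·(0.985300+0.935900))/(1+7/160) = 1833/2000 ≈ 0.916500
step 4 [2y] swap r/2=1125/37252: DF=(1 − 1125/37252·(0.985300+0.935900+0.916500))/(1+1125/37252) = 71/80 ≈ 0.887500
step 5 [2.5y] zero: DF = P = 1047/1250 ≈ 0.837600
step 6 [3y] zero: DF = P = 791/1000 ≈ 0.791000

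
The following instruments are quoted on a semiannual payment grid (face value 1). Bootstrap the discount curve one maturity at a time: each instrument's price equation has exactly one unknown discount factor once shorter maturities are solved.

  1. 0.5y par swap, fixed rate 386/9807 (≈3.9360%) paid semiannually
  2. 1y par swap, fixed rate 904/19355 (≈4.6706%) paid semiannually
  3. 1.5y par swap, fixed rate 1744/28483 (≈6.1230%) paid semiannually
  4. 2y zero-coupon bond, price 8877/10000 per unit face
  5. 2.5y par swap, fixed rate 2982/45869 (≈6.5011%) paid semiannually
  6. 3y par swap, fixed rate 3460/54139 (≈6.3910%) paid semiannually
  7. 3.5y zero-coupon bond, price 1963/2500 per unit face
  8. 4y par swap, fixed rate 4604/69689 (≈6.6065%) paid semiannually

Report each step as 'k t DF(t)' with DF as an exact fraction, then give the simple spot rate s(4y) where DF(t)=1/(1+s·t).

step 1 [0.5y] swap r/2=193/9807: DF=(1 − 193/9807·(0))/(1+193/9807) = 9807/10000 ≈ 0.980700
step 2 [1y] swap r/2=452/19355: DF=(1 − 452/19355·(0.980700))/(1+452/19355) = 2387/2500 ≈ 0.954800
step 3 [1.5y] swap r/2=872/28483: DF=(1 − 872/28483·(0.980700+0.954800))/(1+872/28483) = 1141/1250 ≈ 0.912800
step 4 [2y] zero: DF = P = 8877/10000 ≈ 0.887700
step 5 [2.5y] swap r/2=1491/45869: DF=(1 − 1491/45869·(0.980700+0.954800+0.912800+0.887700))/(1+1491/45869) = 8509/10000 ≈ 0.850900
step 6 [3y] swap r/2=1730/54139: DF=(1 − 1730/54139·(0.980700+0.954800+0.912800+0.887700+0.850900))/(1+1730/54139) = 827/1000 ≈ 0.827000
step 7 [3.5y] zero: DF = P = 1963/2500 ≈ 0.785200
step 8 [4y] swap r/2=2302/69689: DF=(1 − 2302/69689·(0.980700+0.954800+0.912800+0.887700+0.850900+0.827000+0.785200))/(1+2302/69689) = 3849/5000 ≈ 0.769800

1 1/2 9807/10000
2 1 2387/2500
3 3/2 1141/1250
4 2 8877/10000
5 5/2 8509/10000
6 3 827/1000
7 7/2 1963/2500
8 4 3849/5000
s(4y) = (1/(3849/5000) − 1)/(4) = 1151/15396 ≈ 7.4760%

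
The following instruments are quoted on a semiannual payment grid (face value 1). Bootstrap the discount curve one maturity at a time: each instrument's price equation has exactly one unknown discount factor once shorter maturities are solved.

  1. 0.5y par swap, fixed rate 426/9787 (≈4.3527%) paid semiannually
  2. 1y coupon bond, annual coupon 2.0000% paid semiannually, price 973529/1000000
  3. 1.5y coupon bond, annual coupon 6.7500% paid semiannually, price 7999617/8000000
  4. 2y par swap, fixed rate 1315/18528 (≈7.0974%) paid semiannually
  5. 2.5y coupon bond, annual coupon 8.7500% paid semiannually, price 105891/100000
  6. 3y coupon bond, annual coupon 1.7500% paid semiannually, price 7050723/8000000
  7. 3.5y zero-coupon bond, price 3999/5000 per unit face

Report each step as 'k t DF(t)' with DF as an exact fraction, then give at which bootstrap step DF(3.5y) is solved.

1 1/2 9787/10000
2 1 4771/5000
3 3/2 4521/5000
4 2 1737/2000
5 5/2 537/625
6 3 8341/10000
7 7/2 3999/5000
DF(3.5y) is solved at step 7

step 1 [0.5y] swap r/2=213/9787: DF=(1 − 213/9787·(0))/(1+213/9787) = 9787/10000 ≈ 0.978700
step 2 [1y] bond c/2=1/100: DF=(973529/1000000 − 1/100·(0.978700))/(1+1/100) = 4771/5000 ≈ 0.954200
step 3 [1.5y] bond c/2=27/800: DF=(7999617/8000000 − 27/800·(0.978700+0.954200))/(1+27/800) = 4521/5000 ≈ 0.904200
step 4 [2y] swap r/2=1315/37056: DF=(1 − 1315/37056·(0.978700+0.954200+0.904200))/(1+1315/37056) = 1737/2000 ≈ 0.868500
step 5 [2.5y] bond c/2=7/160: DF=(105891/100000 − 7/160·(0.978700+0.954200+0.904200+0.868500))/(1+7/160) = 537/625 ≈ 0.859200
step 6 [3y] bond c/2=7/800: DF=(7050723/8000000 − 7/800·(0.978700+0.954200+0.904200+0.868500+0.859200))/(1+7/800) = 8341/10000 ≈ 0.834100
step 7 [3.5y] zero: DF = P = 3999/5000 ≈ 0.799800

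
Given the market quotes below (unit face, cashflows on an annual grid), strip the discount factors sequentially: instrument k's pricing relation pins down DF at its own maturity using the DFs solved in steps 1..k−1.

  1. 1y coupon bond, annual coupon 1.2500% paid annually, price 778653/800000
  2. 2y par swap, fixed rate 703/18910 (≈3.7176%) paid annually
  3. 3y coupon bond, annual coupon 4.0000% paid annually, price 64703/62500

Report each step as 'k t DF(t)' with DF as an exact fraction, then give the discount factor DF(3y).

1 1 9613/10000
2 2 9297/10000
3 3 9227/10000
DF(3y) = 9227/10000 ≈ 0.922700

step 1 [1y] bond c/1=1/80: DF=(778653/800000 − 1/80·(0))/(1+1/80) = 9613/10000 ≈ 0.961300
step 2 [2y] swap r/1=703/18910: DF=(1 − 703/18910·(0.961300))/(1+703/18910) = 9297/10000 ≈ 0.929700
step 3 [3y] bond c/1=1/25: DF=(64703/62500 − 1/25·(0.961300+0.929700))/(1+1/25) = 9227/10000 ≈ 0.922700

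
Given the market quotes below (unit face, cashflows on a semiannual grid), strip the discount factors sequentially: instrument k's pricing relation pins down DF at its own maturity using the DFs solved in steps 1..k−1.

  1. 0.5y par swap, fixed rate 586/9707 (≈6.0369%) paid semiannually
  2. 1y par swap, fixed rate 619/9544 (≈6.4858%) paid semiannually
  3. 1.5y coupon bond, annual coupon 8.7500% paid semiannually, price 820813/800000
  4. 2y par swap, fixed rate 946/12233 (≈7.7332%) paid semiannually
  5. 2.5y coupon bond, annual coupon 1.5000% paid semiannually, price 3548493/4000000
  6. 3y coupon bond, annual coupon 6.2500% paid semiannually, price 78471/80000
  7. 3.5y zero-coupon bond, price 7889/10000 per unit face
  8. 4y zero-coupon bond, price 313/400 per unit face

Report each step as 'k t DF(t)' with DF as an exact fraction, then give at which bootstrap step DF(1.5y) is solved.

1 1/2 9707/10000
2 1 9381/10000
3 3/2 903/1000
4 2 8581/10000
5 5/2 2133/2500
6 3 8141/10000
7 7/2 7889/10000
8 4 313/400
DF(1.5y) is solved at step 3

step 1 [0.5y] swap r/2=293/9707: DF=(1 − 293/9707·(0))/(1+293/9707) = 9707/10000 ≈ 0.970700
step 2 [1y] swap r/2=619/19088: DF=(1 − 619/19088·(0.970700))/(1+619/19088) = 9381/10000 ≈ 0.938100
step 3 [1.5y] bond c/2=7/160: DF=(820813/800000 − 7/160·(0.970700+0.938100))/(1+7/160) = 903/1000 ≈ 0.903000
step 4 [2y] swap r/2=473/12233: DF=(1 − 473/12233·(0.970700+0.938100+0.903000))/(1+473/12233) = 8581/10000 ≈ 0.858100
step 5 [2.5y] bond c/2=3/400: DF=(3548493/4000000 − 3/400·(0.970700+0.938100+0.903000+0.858100))/(1+3/400) = 2133/2500 ≈ 0.853200
step 6 [3y] bond c/2=1/32: DF=(78471/80000 − 1/32·(0.970700+0.938100+0.903000+0.858100+0.853200))/(1+1/32) = 8141/10000 ≈ 0.814100
step 7 [3.5y] zero: DF = P = 7889/10000 ≈ 0.788900
step 8 [4y] zero: DF = P = 313/400 ≈ 0.782500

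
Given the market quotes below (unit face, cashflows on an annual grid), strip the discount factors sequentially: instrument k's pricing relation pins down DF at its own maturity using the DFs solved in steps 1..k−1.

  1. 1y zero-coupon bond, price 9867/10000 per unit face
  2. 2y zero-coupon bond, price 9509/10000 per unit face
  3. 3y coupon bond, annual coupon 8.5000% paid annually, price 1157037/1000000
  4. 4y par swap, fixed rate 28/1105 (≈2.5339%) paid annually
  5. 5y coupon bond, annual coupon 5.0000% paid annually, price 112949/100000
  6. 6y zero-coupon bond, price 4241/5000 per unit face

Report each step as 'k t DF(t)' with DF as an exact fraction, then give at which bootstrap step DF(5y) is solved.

step 1 [1y] zero: DF = P = 9867/10000 ≈ 0.986700
step 2 [2y] zero: DF = P = 9509/10000 ≈ 0.950900
step 3 [3y] bond c/1=17/200: DF=(1157037/1000000 − 17/200·(0.986700+0.950900))/(1+17/200) = 4573/5000 ≈ 0.914600
step 4 [4y] swap r/1=28/1105: DF=(1 − 28/1105·(0.986700+0.950900+0.914600))/(1+28/1105) = 1131/1250 ≈ 0.904800
step 5 [5y] bond c/1=1/20: DF=(112949/100000 − 1/20·(0.986700+0.950900+0.914600+0.904800))/(1+1/20) = 1121/1250 ≈ 0.896800
step 6 [6y] zero: DF = P = 4241/5000 ≈ 0.848200

1 1 9867/10000
2 2 9509/10000
3 3 4573/5000
4 4 1131/1250
5 5 1121/1250
6 6 4241/5000
DF(5y) is solved at step 5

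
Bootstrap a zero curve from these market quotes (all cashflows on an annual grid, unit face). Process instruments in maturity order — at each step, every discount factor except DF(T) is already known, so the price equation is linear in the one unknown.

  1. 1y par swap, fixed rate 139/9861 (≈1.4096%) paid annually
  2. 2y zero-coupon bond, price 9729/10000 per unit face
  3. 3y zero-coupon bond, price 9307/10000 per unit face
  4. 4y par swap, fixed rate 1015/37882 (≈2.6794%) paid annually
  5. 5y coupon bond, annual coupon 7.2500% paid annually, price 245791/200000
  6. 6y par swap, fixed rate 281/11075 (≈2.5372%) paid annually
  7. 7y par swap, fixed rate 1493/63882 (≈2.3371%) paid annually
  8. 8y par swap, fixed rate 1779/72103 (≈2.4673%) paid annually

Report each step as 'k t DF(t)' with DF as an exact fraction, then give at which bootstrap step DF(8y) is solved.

1 1 9861/10000
2 2 9729/10000
3 3 9307/10000
4 4 1797/2000
5 5 4449/5000
6 6 1719/2000
7 7 8507/10000
8 8 8221/10000
DF(8y) is solved at step 8

step 1 [1y] swap r/1=139/9861: DF=(1 − 139/9861·(0))/(1+139/9861) = 9861/10000 ≈ 0.986100
step 2 [2y] zero: DF = P = 9729/10000 ≈ 0.972900
step 3 [3y] zero: DF = P = 9307/10000 ≈ 0.930700
step 4 [4y] swap r/1=1015/37882: DF=(1 − 1015/37882·(0.986100+0.972900+0.930700))/(1+1015/37882) = 1797/2000 ≈ 0.898500
step 5 [5y] bond c/1=29/400: DF=(245791/200000 − 29/400·(0.986100+0.972900+0.930700+0.898500))/(1+29/400) = 4449/5000 ≈ 0.889800
step 6 [6y] swap r/1=281/11075: DF=(1 − 281/11075·(0.986100+0.972900+0.930700+0.898500+0.889800))/(1+281/11075) = 1719/2000 ≈ 0.859500
step 7 [7y] swap r/1=1493/63882: DF=(1 − 1493/63882·(0.986100+0.972900+0.930700+0.898500+0.889800+0.859500))/(1+1493/63882) = 8507/10000 ≈ 0.850700
step 8 [8y] swap r/1=1779/72103: DF=(1 − 1779/72103·(0.986100+0.972900+0.930700+0.898500+0.889800+0.859500+0.850700))/(1+1779/72103) = 8221/10000 ≈ 0.822100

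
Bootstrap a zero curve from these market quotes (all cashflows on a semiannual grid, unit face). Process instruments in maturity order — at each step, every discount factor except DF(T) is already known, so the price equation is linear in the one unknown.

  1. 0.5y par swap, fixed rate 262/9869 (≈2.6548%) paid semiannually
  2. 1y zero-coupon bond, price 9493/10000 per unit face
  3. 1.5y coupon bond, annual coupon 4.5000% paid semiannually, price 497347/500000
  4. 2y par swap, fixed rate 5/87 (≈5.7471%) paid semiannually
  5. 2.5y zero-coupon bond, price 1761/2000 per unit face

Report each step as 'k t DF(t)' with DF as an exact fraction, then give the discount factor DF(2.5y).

step 1 [0.5y] swap r/2=131/9869: DF=(1 − 131/9869·(0))/(1+131/9869) = 9869/10000 ≈ 0.986900
step 2 [1y] zero: DF = P = 9493/10000 ≈ 0.949300
step 3 [1.5y] bond c/2=9/400: DF=(497347/500000 − 9/400·(0.986900+0.949300))/(1+9/400) = 4651/5000 ≈ 0.930200
step 4 [2y] swap r/2=5/174: DF=(1 − 5/174·(0.986900+0.949300+0.930200))/(1+5/174) = 223/250 ≈ 0.892000
step 5 [2.5y] zero: DF = P = 1761/2000 ≈ 0.880500

1 1/2 9869/10000
2 1 9493/10000
3 3/2 4651/5000
4 2 223/250
5 5/2 1761/2000
DF(2.5y) = 1761/2000 ≈ 0.880500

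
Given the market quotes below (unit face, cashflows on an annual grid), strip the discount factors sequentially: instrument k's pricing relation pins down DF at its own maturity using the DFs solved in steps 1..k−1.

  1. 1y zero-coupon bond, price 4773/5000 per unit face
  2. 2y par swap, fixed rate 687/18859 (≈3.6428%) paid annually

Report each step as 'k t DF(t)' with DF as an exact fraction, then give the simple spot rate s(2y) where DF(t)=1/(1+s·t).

1 1 4773/5000
2 2 9313/10000
s(2y) = (1/(9313/10000) − 1)/(2) = 687/18626 ≈ 3.6884%

step 1 [1y] zero: DF = P = 4773/5000 ≈ 0.954600
step 2 [2y] swap r/1=687/18859: DF=(1 − 687/18859·(0.954600))/(1+687/18859) = 9313/10000 ≈ 0.931300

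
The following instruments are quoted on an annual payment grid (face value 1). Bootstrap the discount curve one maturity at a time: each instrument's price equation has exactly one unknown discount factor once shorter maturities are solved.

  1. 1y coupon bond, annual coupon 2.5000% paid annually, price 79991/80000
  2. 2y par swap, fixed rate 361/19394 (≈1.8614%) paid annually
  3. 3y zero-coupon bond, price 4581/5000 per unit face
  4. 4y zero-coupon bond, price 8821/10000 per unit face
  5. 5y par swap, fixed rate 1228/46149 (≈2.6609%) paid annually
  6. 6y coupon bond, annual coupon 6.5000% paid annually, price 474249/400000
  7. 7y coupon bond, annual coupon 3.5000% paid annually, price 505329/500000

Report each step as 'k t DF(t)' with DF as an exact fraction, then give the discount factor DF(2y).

1 1 1951/2000
2 2 9639/10000
3 3 4581/5000
4 4 8821/10000
5 5 2193/2500
6 6 2079/2500
7 7 7923/10000
DF(2y) = 9639/10000 ≈ 0.963900

step 1 [1y] bond c/1=1/40: DF=(79991/80000 − 1/40·(0))/(1+1/40) = 1951/2000 ≈ 0.975500
step 2 [2y] swap r/1=361/19394: DF=(1 − 361/19394·(0.975500))/(1+361/19394) = 9639/10000 ≈ 0.963900
step 3 [3y] zero: DF = P = 4581/5000 ≈ 0.916200
step 4 [4y] zero: DF = P = 8821/10000 ≈ 0.882100
step 5 [5y] swap r/1=1228/46149: DF=(1 − 1228/46149·(0.975500+0.963900+0.916200+0.882100))/(1+1228/46149) = 2193/2500 ≈ 0.877200
step 6 [6y] bond c/1=13/200: DF=(474249/400000 − 13/200·(0.975500+0.963900+0.916200+0.882100+0.877200))/(1+13/200) = 2079/2500 ≈ 0.831600
step 7 [7y] bond c/1=7/200: DF=(505329/500000 − 7/200·(0.975500+0.963900+0.916200+0.882100+0.877200+0.831600))/(1+7/200) = 7923/10000 ≈ 0.792300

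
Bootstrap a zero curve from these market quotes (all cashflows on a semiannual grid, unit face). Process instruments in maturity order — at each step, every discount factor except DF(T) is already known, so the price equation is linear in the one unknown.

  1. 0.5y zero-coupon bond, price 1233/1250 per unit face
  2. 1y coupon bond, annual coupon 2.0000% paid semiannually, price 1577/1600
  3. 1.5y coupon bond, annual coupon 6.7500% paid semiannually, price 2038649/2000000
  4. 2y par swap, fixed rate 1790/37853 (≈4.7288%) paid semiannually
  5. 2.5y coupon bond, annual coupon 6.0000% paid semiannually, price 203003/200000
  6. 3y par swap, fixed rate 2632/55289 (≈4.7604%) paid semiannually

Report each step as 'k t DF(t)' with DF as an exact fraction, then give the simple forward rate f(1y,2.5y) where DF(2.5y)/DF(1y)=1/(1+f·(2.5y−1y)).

1 1/2 1233/1250
2 1 9661/10000
3 3/2 9223/10000
4 2 1821/2000
5 5/2 547/625
6 3 2171/2500
f(1y,2.5y) = ((9661/10000)/(547/625) − 1)/(3/2) = 303/4376 ≈ 6.9241%

step 1 [0.5y] zero: DF = P = 1233/1250 ≈ 0.986400
step 2 [1y] bond c/2=1/100: DF=(1577/1600 − 1/100·(0.986400))/(1+1/100) = 9661/10000 ≈ 0.966100
step 3 [1.5y] bond c/2=27/800: DF=(2038649/2000000 − 27/800·(0.986400+0.966100))/(1+27/800) = 9223/10000 ≈ 0.922300
step 4 [2y] swap r/2=895/37853: DF=(1 − 895/37853·(0.986400+0.966100+0.922300))/(1+895/37853) = 1821/2000 ≈ 0.910500
step 5 [2.5y] bond c/2=3/100: DF=(203003/200000 − 3/100·(0.986400+0.966100+0.922300+0.910500))/(1+3/100) = 547/625 ≈ 0.875200
step 6 [3y] swap r/2=1316/55289: DF=(1 − 1316/55289·(0.986400+0.966100+0.922300+0.910500+0.875200))/(1+1316/55289) = 2171/2500 ≈ 0.868400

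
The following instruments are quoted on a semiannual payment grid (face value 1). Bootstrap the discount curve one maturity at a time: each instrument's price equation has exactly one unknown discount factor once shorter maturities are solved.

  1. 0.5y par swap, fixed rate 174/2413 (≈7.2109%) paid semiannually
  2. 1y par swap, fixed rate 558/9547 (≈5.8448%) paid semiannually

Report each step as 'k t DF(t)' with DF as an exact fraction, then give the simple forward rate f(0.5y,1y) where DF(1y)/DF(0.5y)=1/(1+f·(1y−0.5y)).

1 1/2 2413/2500
2 1 4721/5000
f(0.5y,1y) = ((2413/2500)/(4721/5000) − 1)/(1/2) = 210/4721 ≈ 4.4482%

step 1 [0.5y] swap r/2=87/2413: DF=(1 − 87/2413·(0))/(1+87/2413) = 2413/2500 ≈ 0.965200
step 2 [1y] swap r/2=279/9547: DF=(1 − 279/9547·(0.965200))/(1+279/9547) = 4721/5000 ≈ 0.944200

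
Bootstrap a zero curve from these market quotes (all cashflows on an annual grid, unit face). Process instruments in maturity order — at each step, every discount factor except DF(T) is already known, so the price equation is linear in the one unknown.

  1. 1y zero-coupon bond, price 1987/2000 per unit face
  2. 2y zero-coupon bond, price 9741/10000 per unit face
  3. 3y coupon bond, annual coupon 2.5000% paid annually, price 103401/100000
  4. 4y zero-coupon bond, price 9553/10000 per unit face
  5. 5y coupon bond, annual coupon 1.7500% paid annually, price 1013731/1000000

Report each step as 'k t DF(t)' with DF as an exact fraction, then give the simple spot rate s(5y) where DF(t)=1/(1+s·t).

step 1 [1y] zero: DF = P = 1987/2000 ≈ 0.993500
step 2 [2y] zero: DF = P = 9741/10000 ≈ 0.974100
step 3 [3y] bond c/1=1/40: DF=(103401/100000 − 1/40·(0.993500+0.974100))/(1+1/40) = 1201/1250 ≈ 0.960800
step 4 [4y] zero: DF = P = 9553/10000 ≈ 0.955300
step 5 [5y] bond c/1=7/400: DF=(1013731/1000000 − 7/400·(0.993500+0.974100+0.960800+0.955300))/(1+7/400) = 1859/2000 ≈ 0.929500

1 1 1987/2000
2 2 9741/10000
3 3 1201/1250
4 4 9553/10000
5 5 1859/2000
s(5y) = (1/(1859/2000) − 1)/(5) = 141/9295 ≈ 1.5169%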